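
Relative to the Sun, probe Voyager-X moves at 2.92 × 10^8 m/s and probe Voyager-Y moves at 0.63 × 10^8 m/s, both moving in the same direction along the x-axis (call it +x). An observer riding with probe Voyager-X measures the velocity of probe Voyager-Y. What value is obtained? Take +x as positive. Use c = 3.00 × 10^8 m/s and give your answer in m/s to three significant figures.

β_A = 0.973, β_B = 0.210 (dividing each by c = 3.00 × 10^8 m/s).
Transform to A's frame with the inverse velocity-addition law: u' = (u − v)/(1 − uv/c²), taking u = β_B and v = β_A.
u' = (0.210 − 0.973) / (1 − (0.973)(0.210)) = -0.7633/0.7956 = -0.9594.
u' = -0.9594 × 3.00 × 10^8 m/s.

-2.88 × 10^8 m/s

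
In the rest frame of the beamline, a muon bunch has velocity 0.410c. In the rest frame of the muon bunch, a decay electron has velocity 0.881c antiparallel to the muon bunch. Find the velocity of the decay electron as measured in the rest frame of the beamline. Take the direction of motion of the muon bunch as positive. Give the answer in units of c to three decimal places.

With v = 0.410 and u' = -0.881 (in units of c),
u = (u' + v)/(1 + u'v/c²):
u = (-0.881 + 0.410) / (1 + (-0.881)·0.410) = -0.4710/0.6388 = -0.7373

-0.737c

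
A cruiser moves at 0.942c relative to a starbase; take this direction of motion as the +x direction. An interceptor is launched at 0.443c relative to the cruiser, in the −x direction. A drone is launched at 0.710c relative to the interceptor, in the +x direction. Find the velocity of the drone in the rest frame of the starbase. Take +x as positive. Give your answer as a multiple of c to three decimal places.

Apply u = (u' + v)/(1 + u'v/c²) successively, working outward toward the starbase.
Start: velocity of the cruiser relative to the starbase = 0.9420c.
Compose with the interceptor (u' = -0.443 in the cruiser frame): u_1 = (-0.443 + 0.942) / (1 + (-0.443)·0.942) = 0.4990/0.5827 = 0.8564.
Compose with the drone (u' = 0.710 in the interceptor frame): u_2 = (0.710 + 0.856) / (1 + 0.710·0.856) = 1.5664/1.6080 = 0.9741.

+0.974c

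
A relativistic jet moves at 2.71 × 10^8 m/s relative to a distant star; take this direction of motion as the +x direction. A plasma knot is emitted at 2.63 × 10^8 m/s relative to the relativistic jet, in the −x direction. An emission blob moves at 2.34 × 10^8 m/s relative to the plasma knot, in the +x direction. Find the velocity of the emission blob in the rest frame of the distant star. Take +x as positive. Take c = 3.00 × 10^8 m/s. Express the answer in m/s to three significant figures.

+2.48 × 10^8 m/s

Apply u = (u' + v)/(1 + u'v/c²) successively, working outward toward the distant star.
(Dividing each given speed by c = 3.00 × 10^8 m/s to work in units of c.)
Start: velocity of the relativistic jet relative to the distant star = 0.9033c.
Compose with the plasma knot (u' = -0.877 in the relativistic jet frame): u_1 = (-0.877 + 0.903) / (1 + (-0.877)·0.903) = 0.0267/0.2081 = 0.1282.
Compose with the emission blob (u' = 0.780 in the plasma knot frame): u_2 = (0.780 + 0.128) / (1 + 0.780·0.128) = 0.9082/1.1000 = 0.8256.
So u = 0.8256 × 3.00 × 10^8 m/s.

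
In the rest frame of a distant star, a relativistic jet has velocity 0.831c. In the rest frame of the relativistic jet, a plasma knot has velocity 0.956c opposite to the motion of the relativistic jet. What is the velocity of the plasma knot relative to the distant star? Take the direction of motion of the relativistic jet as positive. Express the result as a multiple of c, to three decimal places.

With v = 0.831 and u' = -0.956 (in units of c),
u = (u' + v)/(1 + u'v/c²):
u = (-0.956 + 0.831) / (1 + (-0.956)·0.831) = -0.1250/0.2056 = -0.6081
(Galilean addition would give -0.125c.)

-0.608c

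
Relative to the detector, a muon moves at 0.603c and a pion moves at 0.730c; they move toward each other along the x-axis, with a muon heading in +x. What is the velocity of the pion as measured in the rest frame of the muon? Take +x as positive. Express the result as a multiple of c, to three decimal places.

β_A = 0.603, β_B = -0.730.
Transform to A's frame with the inverse velocity-addition law: u' = (u − v)/(1 − uv/c²), taking u = β_B and v = β_A.
u' = (-0.730 − 0.603) / (1 − (0.603)(-0.730)) = -1.3330/1.4402 = -0.9256.

-0.926c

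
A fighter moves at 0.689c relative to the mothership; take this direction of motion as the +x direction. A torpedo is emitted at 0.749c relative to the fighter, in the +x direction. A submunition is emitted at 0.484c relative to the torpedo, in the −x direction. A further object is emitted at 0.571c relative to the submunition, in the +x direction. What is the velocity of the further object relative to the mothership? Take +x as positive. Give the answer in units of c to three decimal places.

+0.959c

Apply u = (u' + v)/(1 + u'v/c²) successively, working outward toward the mothership.
Start: velocity of the fighter relative to the mothership = 0.6890c.
Compose with the torpedo (u' = 0.749 in the fighter frame): u_1 = (0.749 + 0.689) / (1 + 0.749·0.689) = 1.4380/1.5161 = 0.9485.
Compose with the submunition (u' = -0.484 in the torpedo frame): u_2 = (-0.484 + 0.949) / (1 + (-0.484)·0.949) = 0.4645/0.5409 = 0.8587.
Compose with the further object (u' = 0.571 in the submunition frame): u_3 = (0.571 + 0.859) / (1 + 0.571·0.859) = 1.4297/1.4903 = 0.9593.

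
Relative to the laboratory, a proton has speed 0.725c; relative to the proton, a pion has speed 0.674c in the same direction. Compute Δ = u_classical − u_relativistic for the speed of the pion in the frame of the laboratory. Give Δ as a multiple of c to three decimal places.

Δ = 0.459c

Galilean: u_cl = 0.674 + 0.725 = 1.3990.
Relativistic: u_rel = (0.674 + 0.725) / (1 + 0.674·0.725) = 1.3990/1.4887 = 0.9398.
Δ = 1.3990 − 0.9398 = 0.4592.
(The classical prediction exceeds c; the relativistic result does not.)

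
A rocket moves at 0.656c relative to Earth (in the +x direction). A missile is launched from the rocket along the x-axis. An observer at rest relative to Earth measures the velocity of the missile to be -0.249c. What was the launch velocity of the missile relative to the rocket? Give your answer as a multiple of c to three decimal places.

-0.778c

Invert the composition law: u' = (u − v)/(1 − uv/c²).
u' = (-0.249 − 0.656) / (1 − (-0.249)(0.656)) = -0.9050/1.1633 = -0.7779.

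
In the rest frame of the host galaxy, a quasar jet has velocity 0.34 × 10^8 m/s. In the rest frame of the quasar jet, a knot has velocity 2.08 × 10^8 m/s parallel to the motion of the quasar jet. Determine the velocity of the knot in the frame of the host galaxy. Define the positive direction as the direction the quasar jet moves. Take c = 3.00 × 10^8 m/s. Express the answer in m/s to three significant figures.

In units of c (dividing by 3.00 × 10^8 m/s): v = 0.113, u' = 0.693.
u = (u' + v)/(1 + u'v/c²):
u = (0.693 + 0.113) / (1 + 0.693·0.113) = 0.8067/1.0786 = 0.7479
(Galilean addition would give +0.807c.)
Converting back: u = 0.7479 × 3.00 × 10^8 m/s.

2.24 × 10^8 m/s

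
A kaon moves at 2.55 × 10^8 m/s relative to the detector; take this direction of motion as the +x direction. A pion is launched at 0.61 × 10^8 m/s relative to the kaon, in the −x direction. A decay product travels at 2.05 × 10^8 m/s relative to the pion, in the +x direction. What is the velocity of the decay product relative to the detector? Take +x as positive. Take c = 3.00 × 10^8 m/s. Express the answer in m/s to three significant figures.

+2.86 × 10^8 m/s

Apply u = (u' + v)/(1 + u'v/c²) successively, working outward toward the detector.
(Dividing each given speed by c = 3.00 × 10^8 m/s to work in units of c.)
Start: velocity of the kaon relative to the detector = 0.8500c.
Compose with the pion (u' = -0.203 in the kaon frame): u_1 = (-0.203 + 0.850) / (1 + (-0.203)·0.850) = 0.6467/0.8272 = 0.7818.
Compose with the decay product (u' = 0.683 in the pion frame): u_2 = (0.683 + 0.782) / (1 + 0.683·0.782) = 1.4651/1.5342 = 0.9550.
So u = 0.9550 × 3.00 × 10^8 m/s.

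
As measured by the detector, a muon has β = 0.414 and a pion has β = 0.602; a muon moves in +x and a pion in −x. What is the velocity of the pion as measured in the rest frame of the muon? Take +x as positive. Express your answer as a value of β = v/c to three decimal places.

β_A = 0.414, β_B = -0.602.
Transform to A's frame with the inverse velocity-addition law: u' = (u − v)/(1 − uv/c²), taking u = β_B and v = β_A.
u' = (-0.602 − 0.414) / (1 − (0.414)(-0.602)) = -1.0160/1.2492 = -0.8133.

β = -0.813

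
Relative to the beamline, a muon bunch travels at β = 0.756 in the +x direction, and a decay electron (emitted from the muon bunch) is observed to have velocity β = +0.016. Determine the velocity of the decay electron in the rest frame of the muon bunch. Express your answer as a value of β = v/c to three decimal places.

β = -0.749

Invert the composition law: u' = (u − v)/(1 − uv/c²).
u' = (0.016 − 0.756) / (1 − (0.016)(0.756)) = -0.7400/0.9879 = -0.7491.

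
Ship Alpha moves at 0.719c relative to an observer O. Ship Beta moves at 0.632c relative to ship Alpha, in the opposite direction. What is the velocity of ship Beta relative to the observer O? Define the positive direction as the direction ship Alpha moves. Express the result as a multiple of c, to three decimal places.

+0.159c

With v = 0.719 and u' = -0.632 (in units of c),
u = (u' + v)/(1 + u'v/c²):
u = (-0.632 + 0.719) / (1 + (-0.632)·0.719) = 0.0870/0.5456 = 0.1595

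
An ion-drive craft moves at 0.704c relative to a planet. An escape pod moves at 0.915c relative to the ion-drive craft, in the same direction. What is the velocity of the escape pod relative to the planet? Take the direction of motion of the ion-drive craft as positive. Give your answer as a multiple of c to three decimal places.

With v = 0.704 and u' = 0.915 (in units of c),
u = (u' + v)/(1 + u'v/c²):
u = (0.915 + 0.704) / (1 + 0.915·0.704) = 1.6190/1.6442 = 0.9847
(Galilean addition would give +1.619c, exceeding c.)

0.985c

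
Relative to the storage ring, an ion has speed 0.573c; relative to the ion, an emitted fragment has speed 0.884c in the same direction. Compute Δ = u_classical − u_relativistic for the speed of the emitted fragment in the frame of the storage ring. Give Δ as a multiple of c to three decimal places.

Δ = 0.490c

Galilean: u_cl = 0.884 + 0.573 = 1.4570.
Relativistic: u_rel = (0.884 + 0.573) / (1 + 0.884·0.573) = 1.4570/1.5065 = 0.9671.
Δ = 1.4570 − 0.9671 = 0.4899.
(The classical prediction exceeds c; the relativistic result does not.)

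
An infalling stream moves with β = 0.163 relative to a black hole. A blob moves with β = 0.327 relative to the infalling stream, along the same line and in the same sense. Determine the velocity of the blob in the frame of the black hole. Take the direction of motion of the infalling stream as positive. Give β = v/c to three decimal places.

β = 0.465

With v = 0.163 and u' = 0.327 (in units of c),
u = (u' + v)/(1 + u'v/c²):
u = (0.327 + 0.163) / (1 + 0.327·0.163) = 0.4900/1.0533 = 0.4652
(Galilean addition would give +0.490c.)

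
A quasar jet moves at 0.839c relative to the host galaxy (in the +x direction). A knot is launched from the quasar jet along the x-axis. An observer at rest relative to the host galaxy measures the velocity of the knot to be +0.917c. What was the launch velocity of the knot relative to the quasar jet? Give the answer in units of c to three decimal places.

Invert the composition law: u' = (u − v)/(1 − uv/c²).
u' = (0.917 − 0.839) / (1 − (0.917)(0.839)) = 0.0780/0.2306 = 0.3382.

+0.338c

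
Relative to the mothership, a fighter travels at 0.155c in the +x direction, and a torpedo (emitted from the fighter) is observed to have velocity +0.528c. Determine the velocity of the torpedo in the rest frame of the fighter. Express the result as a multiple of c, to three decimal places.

+0.406c

Invert the composition law: u' = (u − v)/(1 − uv/c²).
u' = (0.528 − 0.155) / (1 − (0.528)(0.155)) = 0.3730/0.9182 = 0.4062.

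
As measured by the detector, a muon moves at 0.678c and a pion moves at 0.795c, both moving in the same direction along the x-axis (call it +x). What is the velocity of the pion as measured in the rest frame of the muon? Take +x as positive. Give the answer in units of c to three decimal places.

+0.254c

β_A = 0.678, β_B = 0.795.
Transform to A's frame with the inverse velocity-addition law: u' = (u − v)/(1 − uv/c²), taking u = β_B and v = β_A.
u' = (0.795 − 0.678) / (1 − (0.678)(0.795)) = 0.1170/0.4610 = 0.2538.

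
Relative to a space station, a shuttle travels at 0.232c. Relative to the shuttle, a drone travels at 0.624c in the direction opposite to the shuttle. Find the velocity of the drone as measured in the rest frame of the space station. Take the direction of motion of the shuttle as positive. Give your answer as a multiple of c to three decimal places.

-0.458c

With v = 0.232 and u' = -0.624 (in units of c),
u = (u' + v)/(1 + u'v/c²):
u = (-0.624 + 0.232) / (1 + (-0.624)·0.232) = -0.3920/0.8552 = -0.4584
(Galilean addition would give -0.392c.)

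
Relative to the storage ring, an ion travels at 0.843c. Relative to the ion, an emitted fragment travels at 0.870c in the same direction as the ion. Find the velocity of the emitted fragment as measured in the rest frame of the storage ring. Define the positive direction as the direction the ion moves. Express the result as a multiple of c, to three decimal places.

0.988c

With v = 0.843 and u' = 0.870 (in units of c),
u = (u' + v)/(1 + u'v/c²):
u = (0.870 + 0.843) / (1 + 0.870·0.843) = 1.7130/1.7334 = 0.9882
(Galilean addition would give +1.713c, exceeding c.)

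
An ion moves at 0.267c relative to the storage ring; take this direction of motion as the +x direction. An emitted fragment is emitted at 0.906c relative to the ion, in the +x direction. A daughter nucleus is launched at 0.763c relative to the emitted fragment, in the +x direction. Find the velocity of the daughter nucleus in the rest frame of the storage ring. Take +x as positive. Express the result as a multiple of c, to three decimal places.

0.992c

Apply u = (u' + v)/(1 + u'v/c²) successively, working outward toward the storage ring.
Start: velocity of the ion relative to the storage ring = 0.2670c.
Compose with the emitted fragment (u' = 0.906 in the ion frame): u_1 = (0.906 + 0.267) / (1 + 0.906·0.267) = 1.1730/1.2419 = 0.9445.
Compose with the daughter nucleus (u' = 0.763 in the emitted fragment frame): u_2 = (0.763 + 0.945) / (1 + 0.763·0.945) = 1.7075/1.7207 = 0.9924.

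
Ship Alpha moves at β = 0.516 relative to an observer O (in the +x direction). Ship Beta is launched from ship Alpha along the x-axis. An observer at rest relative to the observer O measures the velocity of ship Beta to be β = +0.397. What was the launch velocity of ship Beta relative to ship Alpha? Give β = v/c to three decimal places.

β = -0.150

Invert the composition law: u' = (u − v)/(1 − uv/c²).
u' = (0.397 − 0.516) / (1 − (0.397)(0.516)) = -0.1190/0.7951 = -0.1497.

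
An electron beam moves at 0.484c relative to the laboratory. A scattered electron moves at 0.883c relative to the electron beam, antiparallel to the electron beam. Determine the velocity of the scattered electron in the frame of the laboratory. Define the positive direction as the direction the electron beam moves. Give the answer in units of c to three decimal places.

With v = 0.484 and u' = -0.883 (in units of c),
u = (u' + v)/(1 + u'v/c²):
u = (-0.883 + 0.484) / (1 + (-0.883)·0.484) = -0.3990/0.5726 = -0.6968
(Galilean addition would give -0.399c.)

-0.697c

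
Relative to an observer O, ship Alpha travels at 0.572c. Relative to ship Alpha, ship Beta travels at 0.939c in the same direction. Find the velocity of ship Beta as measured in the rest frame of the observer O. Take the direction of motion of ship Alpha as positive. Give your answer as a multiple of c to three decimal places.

0.983c

With v = 0.572 and u' = 0.939 (in units of c),
u = (u' + v)/(1 + u'v/c²):
u = (0.939 + 0.572) / (1 + 0.939·0.572) = 1.5110/1.5371 = 0.9830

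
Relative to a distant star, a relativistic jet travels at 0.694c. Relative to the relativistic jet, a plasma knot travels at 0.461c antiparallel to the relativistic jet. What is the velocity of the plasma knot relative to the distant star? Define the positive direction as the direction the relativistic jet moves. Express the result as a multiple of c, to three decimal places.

+0.343c

With v = 0.694 and u' = -0.461 (in units of c),
u = (u' + v)/(1 + u'v/c²):
u = (-0.461 + 0.694) / (1 + (-0.461)·0.694) = 0.2330/0.6801 = 0.3426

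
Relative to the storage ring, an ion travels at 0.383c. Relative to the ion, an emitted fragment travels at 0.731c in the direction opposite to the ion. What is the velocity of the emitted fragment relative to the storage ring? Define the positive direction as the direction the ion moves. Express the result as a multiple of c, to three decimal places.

With v = 0.383 and u' = -0.731 (in units of c),
u = (u' + v)/(1 + u'v/c²):
u = (-0.731 + 0.383) / (1 + (-0.731)·0.383) = -0.3480/0.7200 = -0.4833

-0.483c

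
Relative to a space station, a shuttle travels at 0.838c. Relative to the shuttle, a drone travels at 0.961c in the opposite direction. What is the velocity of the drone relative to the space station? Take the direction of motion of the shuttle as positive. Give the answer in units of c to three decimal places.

-0.632c

With v = 0.838 and u' = -0.961 (in units of c),
u = (u' + v)/(1 + u'v/c²):
u = (-0.961 + 0.838) / (1 + (-0.961)·0.838) = -0.1230/0.1947 = -0.6318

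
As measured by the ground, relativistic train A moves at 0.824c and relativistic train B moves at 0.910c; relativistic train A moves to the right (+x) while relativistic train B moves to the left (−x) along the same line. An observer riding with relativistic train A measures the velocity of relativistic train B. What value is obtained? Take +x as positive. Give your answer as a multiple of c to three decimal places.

β_A = 0.824, β_B = -0.910.
Transform to A's frame with the inverse velocity-addition law: u' = (u − v)/(1 − uv/c²), taking u = β_B and v = β_A.
u' = (-0.910 − 0.824) / (1 − (0.824)(-0.910)) = -1.7340/1.7498 = -0.9909.

-0.991c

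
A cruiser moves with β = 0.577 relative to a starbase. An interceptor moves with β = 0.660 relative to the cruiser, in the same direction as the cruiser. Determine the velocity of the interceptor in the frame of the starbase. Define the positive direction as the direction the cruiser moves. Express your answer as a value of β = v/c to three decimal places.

With v = 0.577 and u' = 0.660 (in units of c),
u = (u' + v)/(1 + u'v/c²):
u = (0.660 + 0.577) / (1 + 0.660·0.577) = 1.2370/1.3808 = 0.8958
(Galilean addition would give +1.237c, exceeding c.)

β = 0.896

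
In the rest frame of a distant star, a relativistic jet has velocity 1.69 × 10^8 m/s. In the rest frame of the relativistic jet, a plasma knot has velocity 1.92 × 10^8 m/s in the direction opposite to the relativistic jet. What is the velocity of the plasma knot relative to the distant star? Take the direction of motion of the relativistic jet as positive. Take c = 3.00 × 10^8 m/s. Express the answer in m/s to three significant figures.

-3.60 × 10^7 m/s

In units of c (dividing by 3.00 × 10^8 m/s): v = 0.563, u' = -0.640.
u = (u' + v)/(1 + u'v/c²):
u = (-0.640 + 0.563) / (1 + (-0.640)·0.563) = -0.0767/0.6395 = -0.1199
Converting back: u = -0.1199 × 3.00 × 10^8 m/s.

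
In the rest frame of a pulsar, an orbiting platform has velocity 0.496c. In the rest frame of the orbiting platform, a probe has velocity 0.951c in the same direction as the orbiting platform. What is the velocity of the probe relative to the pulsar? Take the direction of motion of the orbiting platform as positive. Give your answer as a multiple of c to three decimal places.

0.983c

With v = 0.496 and u' = 0.951 (in units of c),
u = (u' + v)/(1 + u'v/c²):
u = (0.951 + 0.496) / (1 + 0.951·0.496) = 1.4470/1.4717 = 0.9832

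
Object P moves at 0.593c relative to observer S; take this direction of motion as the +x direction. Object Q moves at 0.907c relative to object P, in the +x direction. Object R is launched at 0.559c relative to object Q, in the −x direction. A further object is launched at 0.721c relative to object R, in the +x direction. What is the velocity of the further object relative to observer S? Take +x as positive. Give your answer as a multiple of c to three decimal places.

Apply u = (u' + v)/(1 + u'v/c²) successively, working outward toward observer S.
Start: velocity of object P relative to observer S = 0.5930c.
Compose with object Q (u' = 0.907 in object P frame): u_1 = (0.907 + 0.593) / (1 + 0.907·0.593) = 1.5000/1.5379 = 0.9754.
Compose with object R (u' = -0.559 in object Q frame): u_2 = (-0.559 + 0.975) / (1 + (-0.559)·0.975) = 0.4164/0.4548 = 0.9156.
Compose with the further object (u' = 0.721 in object R frame): u_3 = (0.721 + 0.916) / (1 + 0.721·0.916) = 1.6366/1.6602 = 0.9858.

+0.986c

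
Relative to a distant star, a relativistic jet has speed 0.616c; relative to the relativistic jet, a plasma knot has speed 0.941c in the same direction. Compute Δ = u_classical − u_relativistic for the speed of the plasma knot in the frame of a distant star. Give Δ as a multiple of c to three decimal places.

Galilean: u_cl = 0.941 + 0.616 = 1.5570.
Relativistic: u_rel = (0.941 + 0.616) / (1 + 0.941·0.616) = 1.5570/1.5797 = 0.9857.
Δ = 1.5570 − 0.9857 = 0.5713.
(The classical prediction exceeds c; the relativistic result does not.)

Δ = 0.571c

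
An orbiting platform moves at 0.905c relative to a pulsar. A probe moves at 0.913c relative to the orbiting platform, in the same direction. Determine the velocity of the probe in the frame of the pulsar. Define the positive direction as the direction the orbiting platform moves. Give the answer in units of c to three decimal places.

0.995c

With v = 0.905 and u' = 0.913 (in units of c),
u = (u' + v)/(1 + u'v/c²):
u = (0.913 + 0.905) / (1 + 0.913·0.905) = 1.8180/1.8263 = 0.9955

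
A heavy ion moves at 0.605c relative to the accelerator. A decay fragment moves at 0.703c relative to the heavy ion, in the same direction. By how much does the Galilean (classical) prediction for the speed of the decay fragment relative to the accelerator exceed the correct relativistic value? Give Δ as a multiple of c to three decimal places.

Galilean: u_cl = 0.703 + 0.605 = 1.3080.
Relativistic: u_rel = (0.703 + 0.605) / (1 + 0.703·0.605) = 1.3080/1.4253 = 0.9177.
Δ = 1.3080 − 0.9177 = 0.3903.
(The classical prediction exceeds c; the relativistic result does not.)

Δ = 0.390c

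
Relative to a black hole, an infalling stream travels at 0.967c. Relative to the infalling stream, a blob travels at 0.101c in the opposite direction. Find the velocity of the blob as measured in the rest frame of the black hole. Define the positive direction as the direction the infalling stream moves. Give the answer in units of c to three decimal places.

+0.960c

With v = 0.967 and u' = -0.101 (in units of c),
u = (u' + v)/(1 + u'v/c²):
u = (-0.101 + 0.967) / (1 + (-0.101)·0.967) = 0.8660/0.9023 = 0.9597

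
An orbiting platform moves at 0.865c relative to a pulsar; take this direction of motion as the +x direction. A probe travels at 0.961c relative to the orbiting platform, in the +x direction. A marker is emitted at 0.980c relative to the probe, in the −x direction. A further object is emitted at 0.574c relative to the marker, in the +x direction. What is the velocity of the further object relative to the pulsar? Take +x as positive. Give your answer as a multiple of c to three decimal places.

Apply u = (u' + v)/(1 + u'v/c²) successively, working outward toward the pulsar.
Start: velocity of the orbiting platform relative to the pulsar = 0.8650c.
Compose with the probe (u' = 0.961 in the orbiting platform frame): u_1 = (0.961 + 0.865) / (1 + 0.961·0.865) = 1.8260/1.8313 = 0.9971.
Compose with the marker (u' = -0.980 in the probe frame): u_2 = (-0.980 + 0.997) / (1 + (-0.980)·0.997) = 0.0171/0.0228 = 0.7505.
Compose with the further object (u' = 0.574 in the marker frame): u_3 = (0.574 + 0.751) / (1 + 0.574·0.751) = 1.3245/1.4308 = 0.9257.

+0.926c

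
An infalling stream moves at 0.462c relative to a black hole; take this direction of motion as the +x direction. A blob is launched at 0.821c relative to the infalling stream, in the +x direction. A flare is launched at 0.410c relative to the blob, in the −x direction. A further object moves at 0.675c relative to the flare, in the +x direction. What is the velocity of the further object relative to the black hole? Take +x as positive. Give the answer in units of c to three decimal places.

+0.967c

Apply u = (u' + v)/(1 + u'v/c²) successively, working outward toward the black hole.
Start: velocity of the infalling stream relative to the black hole = 0.4620c.
Compose with the blob (u' = 0.821 in the infalling stream frame): u_1 = (0.821 + 0.462) / (1 + 0.821·0.462) = 1.2830/1.3793 = 0.9302.
Compose with the flare (u' = -0.410 in the blob frame): u_2 = (-0.410 + 0.930) / (1 + (-0.410)·0.930) = 0.5202/0.6186 = 0.8409.
Compose with the further object (u' = 0.675 in the flare frame): u_3 = (0.675 + 0.841) / (1 + 0.675·0.841) = 1.5159/1.5676 = 0.9670.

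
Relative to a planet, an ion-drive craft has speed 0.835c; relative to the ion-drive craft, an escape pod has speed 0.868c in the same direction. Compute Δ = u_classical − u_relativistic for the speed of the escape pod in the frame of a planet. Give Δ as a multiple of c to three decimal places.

Galilean: u_cl = 0.868 + 0.835 = 1.7030.
Relativistic: u_rel = (0.868 + 0.835) / (1 + 0.868·0.835) = 1.7030/1.7248 = 0.9874.
Δ = 1.7030 − 0.9874 = 0.7156.
(The classical prediction exceeds c; the relativistic result does not.)

Δ = 0.716c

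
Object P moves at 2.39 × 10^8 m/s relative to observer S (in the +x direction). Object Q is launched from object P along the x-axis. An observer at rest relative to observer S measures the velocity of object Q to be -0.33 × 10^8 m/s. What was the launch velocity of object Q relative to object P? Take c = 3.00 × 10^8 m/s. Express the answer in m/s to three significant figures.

v = 0.797c, u = -0.110c.
Invert the composition law: u' = (u − v)/(1 − uv/c²).
u' = (-0.110 − 0.797) / (1 − (-0.110)(0.797)) = -0.9067/1.0876 = -0.8336.
u' = -0.8336 × 3.00 × 10^8 m/s.

-2.50 × 10^8 m/s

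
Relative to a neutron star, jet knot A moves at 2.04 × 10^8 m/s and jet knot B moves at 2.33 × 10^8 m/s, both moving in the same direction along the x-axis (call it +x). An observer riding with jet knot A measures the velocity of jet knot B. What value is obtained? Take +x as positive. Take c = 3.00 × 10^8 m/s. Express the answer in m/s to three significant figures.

+6.15 × 10^7 m/s

β_A = 0.680, β_B = 0.777 (dividing each by c = 3.00 × 10^8 m/s).
Transform to A's frame with the inverse velocity-addition law: u' = (u − v)/(1 − uv/c²), taking u = β_B and v = β_A.
u' = (0.777 − 0.680) / (1 − (0.680)(0.777)) = 0.0967/0.4719 = 0.2049.
u' = 0.2049 × 3.00 × 10^8 m/s.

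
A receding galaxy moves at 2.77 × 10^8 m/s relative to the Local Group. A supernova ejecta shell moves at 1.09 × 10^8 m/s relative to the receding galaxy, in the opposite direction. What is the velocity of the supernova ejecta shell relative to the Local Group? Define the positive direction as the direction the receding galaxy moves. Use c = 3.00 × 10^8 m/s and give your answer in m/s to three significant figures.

+2.53 × 10^8 m/s

In units of c (dividing by 3.00 × 10^8 m/s): v = 0.923, u' = -0.363.
u = (u' + v)/(1 + u'v/c²):
u = (-0.363 + 0.923) / (1 + (-0.363)·0.923) = 0.5600/0.6645 = 0.8427
(Galilean addition would give +0.560c.)
Converting back: u = 0.8427 × 3.00 × 10^8 m/s.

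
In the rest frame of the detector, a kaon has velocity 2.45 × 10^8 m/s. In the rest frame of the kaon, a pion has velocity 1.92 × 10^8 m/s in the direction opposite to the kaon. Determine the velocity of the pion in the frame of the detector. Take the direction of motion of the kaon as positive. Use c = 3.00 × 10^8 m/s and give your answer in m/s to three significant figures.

+1.11 × 10^8 m/s

In units of c (dividing by 3.00 × 10^8 m/s): v = 0.817, u' = -0.640.
u = (u' + v)/(1 + u'v/c²):
u = (-0.640 + 0.817) / (1 + (-0.640)·0.817) = 0.1767/0.4773 = 0.3701
Converting back: u = 0.3701 × 3.00 × 10^8 m/s.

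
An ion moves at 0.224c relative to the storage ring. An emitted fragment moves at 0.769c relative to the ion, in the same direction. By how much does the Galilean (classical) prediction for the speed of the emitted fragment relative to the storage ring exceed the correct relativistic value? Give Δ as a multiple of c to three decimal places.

Galilean: u_cl = 0.769 + 0.224 = 0.9930.
Relativistic: u_rel = (0.769 + 0.224) / (1 + 0.769·0.224) = 0.9930/1.1723 = 0.8471.
Δ = 0.9930 − 0.8471 = 0.1459.

Δ = 0.146c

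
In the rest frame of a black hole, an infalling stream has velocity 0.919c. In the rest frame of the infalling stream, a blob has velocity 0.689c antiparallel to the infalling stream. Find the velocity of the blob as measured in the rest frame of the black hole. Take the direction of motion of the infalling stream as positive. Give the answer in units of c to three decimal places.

With v = 0.919 and u' = -0.689 (in units of c),
u = (u' + v)/(1 + u'v/c²):
u = (-0.689 + 0.919) / (1 + (-0.689)·0.919) = 0.2300/0.3668 = 0.6270

+0.627c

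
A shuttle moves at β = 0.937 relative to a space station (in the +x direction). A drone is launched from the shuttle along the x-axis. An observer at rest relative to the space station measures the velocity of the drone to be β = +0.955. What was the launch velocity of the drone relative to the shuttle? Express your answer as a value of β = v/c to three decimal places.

β = +0.171

Invert the composition law: u' = (u − v)/(1 − uv/c²).
u' = (0.955 − 0.937) / (1 − (0.955)(0.937)) = 0.0180/0.1052 = 0.1712.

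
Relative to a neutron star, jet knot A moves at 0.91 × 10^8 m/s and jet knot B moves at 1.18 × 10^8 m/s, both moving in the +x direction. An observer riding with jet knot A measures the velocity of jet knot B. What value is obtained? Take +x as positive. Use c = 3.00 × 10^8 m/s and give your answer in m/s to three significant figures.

β_A = 0.303, β_B = 0.393 (dividing each by c = 3.00 × 10^8 m/s).
Transform to A's frame with the inverse velocity-addition law: u' = (u − v)/(1 − uv/c²), taking u = β_B and v = β_A.
u' = (0.393 − 0.303) / (1 − (0.303)(0.393)) = 0.0900/0.8807 = 0.1022.
u' = 0.1022 × 3.00 × 10^8 m/s.

+3.07 × 10^7 m/s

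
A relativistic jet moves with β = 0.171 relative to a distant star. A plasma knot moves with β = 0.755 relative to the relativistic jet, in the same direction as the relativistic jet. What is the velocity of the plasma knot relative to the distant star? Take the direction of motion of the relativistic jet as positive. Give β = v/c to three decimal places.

β = 0.820

With v = 0.171 and u' = 0.755 (in units of c),
u = (u' + v)/(1 + u'v/c²):
u = (0.755 + 0.171) / (1 + 0.755·0.171) = 0.9260/1.1291 = 0.8201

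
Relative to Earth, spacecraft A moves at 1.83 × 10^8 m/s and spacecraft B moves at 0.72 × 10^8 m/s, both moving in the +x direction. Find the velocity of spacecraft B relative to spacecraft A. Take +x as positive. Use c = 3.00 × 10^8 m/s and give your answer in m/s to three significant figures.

β_A = 0.610, β_B = 0.240 (dividing each by c = 3.00 × 10^8 m/s).
Transform to A's frame with the inverse velocity-addition law: u' = (u − v)/(1 − uv/c²), taking u = β_B and v = β_A.
u' = (0.240 − 0.610) / (1 − (0.610)(0.240)) = -0.3700/0.8536 = -0.4335.
u' = -0.4335 × 3.00 × 10^8 m/s.

-1.30 × 10^8 m/s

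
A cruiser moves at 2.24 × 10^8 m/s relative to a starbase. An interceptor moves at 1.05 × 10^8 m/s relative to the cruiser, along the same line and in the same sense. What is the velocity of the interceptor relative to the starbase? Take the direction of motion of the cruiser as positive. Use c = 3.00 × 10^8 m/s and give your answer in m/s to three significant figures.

2.61 × 10^8 m/s

In units of c (dividing by 3.00 × 10^8 m/s): v = 0.747, u' = 0.350.
u = (u' + v)/(1 + u'v/c²):
u = (0.350 + 0.747) / (1 + 0.350·0.747) = 1.0967/1.2613 = 0.8695
(Galilean addition would give +1.097c, exceeding c.)
Converting back: u = 0.8695 × 3.00 × 10^8 m/s.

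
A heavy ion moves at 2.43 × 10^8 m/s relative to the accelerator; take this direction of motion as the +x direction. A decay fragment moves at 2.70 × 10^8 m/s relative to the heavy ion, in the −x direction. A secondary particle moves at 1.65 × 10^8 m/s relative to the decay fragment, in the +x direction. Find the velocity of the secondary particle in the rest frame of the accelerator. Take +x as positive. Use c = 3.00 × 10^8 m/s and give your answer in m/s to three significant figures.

Apply u = (u' + v)/(1 + u'v/c²) successively, working outward toward the accelerator.
(Dividing each given speed by c = 3.00 × 10^8 m/s to work in units of c.)
Start: velocity of the heavy ion relative to the accelerator = 0.8100c.
Compose with the decay fragment (u' = -0.900 in the heavy ion frame): u_1 = (-0.900 + 0.810) / (1 + (-0.900)·0.810) = -0.0900/0.2710 = -0.3321.
Compose with the secondary particle (u' = 0.550 in the decay fragment frame): u_2 = (0.550 + (-0.332)) / (1 + 0.550·(-0.332)) = 0.2179/0.8173 = 0.2666.
So u = 0.2666 × 3.00 × 10^8 m/s.

+8.00 × 10^7 m/s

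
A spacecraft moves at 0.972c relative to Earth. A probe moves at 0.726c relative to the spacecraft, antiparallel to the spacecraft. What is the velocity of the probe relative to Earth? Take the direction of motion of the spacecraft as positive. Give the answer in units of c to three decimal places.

With v = 0.972 and u' = -0.726 (in units of c),
u = (u' + v)/(1 + u'v/c²):
u = (-0.726 + 0.972) / (1 + (-0.726)·0.972) = 0.2460/0.2943 = 0.8358
(Galilean addition would give +0.246c.)

+0.836c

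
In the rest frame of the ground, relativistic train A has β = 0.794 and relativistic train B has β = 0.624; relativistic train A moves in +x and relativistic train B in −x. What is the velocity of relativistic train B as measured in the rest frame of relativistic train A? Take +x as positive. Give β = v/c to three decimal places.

β = -0.948

β_A = 0.794, β_B = -0.624.
Transform to A's frame with the inverse velocity-addition law: u' = (u − v)/(1 − uv/c²), taking u = β_B and v = β_A.
u' = (-0.624 − 0.794) / (1 − (0.794)(-0.624)) = -1.4180/1.4955 = -0.9482.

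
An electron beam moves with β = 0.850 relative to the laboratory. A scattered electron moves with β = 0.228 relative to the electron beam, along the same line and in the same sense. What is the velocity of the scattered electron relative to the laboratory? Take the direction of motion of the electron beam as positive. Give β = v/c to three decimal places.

β = 0.903

With v = 0.850 and u' = 0.228 (in units of c),
u = (u' + v)/(1 + u'v/c²):
u = (0.228 + 0.850) / (1 + 0.228·0.850) = 1.0780/1.1938 = 0.9030
(Galilean addition would give +1.078c, exceeding c.)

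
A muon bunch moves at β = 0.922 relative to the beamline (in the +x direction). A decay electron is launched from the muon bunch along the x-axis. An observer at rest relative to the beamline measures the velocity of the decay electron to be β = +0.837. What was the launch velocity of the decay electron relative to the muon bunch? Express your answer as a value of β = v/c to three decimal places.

β = -0.372

Invert the composition law: u' = (u − v)/(1 − uv/c²).
u' = (0.837 − 0.922) / (1 − (0.837)(0.922)) = -0.0850/0.2283 = -0.3723.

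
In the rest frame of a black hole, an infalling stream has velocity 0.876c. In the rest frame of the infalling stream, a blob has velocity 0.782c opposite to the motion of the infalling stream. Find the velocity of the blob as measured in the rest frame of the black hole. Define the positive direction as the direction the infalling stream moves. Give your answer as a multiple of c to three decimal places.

With v = 0.876 and u' = -0.782 (in units of c),
u = (u' + v)/(1 + u'v/c²):
u = (-0.782 + 0.876) / (1 + (-0.782)·0.876) = 0.0940/0.3150 = 0.2984
(Galilean addition would give +0.094c.)

+0.298c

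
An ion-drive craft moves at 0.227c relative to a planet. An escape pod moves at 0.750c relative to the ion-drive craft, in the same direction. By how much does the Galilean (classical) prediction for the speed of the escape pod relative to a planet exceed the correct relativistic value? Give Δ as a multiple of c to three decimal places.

Δ = 0.142c

Galilean: u_cl = 0.750 + 0.227 = 0.9770.
Relativistic: u_rel = (0.750 + 0.227) / (1 + 0.750·0.227) = 0.9770/1.1703 = 0.8349.
Δ = 0.9770 − 0.8349 = 0.1421.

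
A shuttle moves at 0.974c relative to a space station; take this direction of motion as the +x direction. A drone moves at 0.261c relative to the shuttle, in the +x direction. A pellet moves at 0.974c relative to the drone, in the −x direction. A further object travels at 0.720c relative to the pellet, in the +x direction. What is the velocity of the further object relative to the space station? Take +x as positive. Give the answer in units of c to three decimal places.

Apply u = (u' + v)/(1 + u'v/c²) successively, working outward toward the space station.
Start: velocity of the shuttle relative to the space station = 0.9740c.
Compose with the drone (u' = 0.261 in the shuttle frame): u_1 = (0.261 + 0.974) / (1 + 0.261·0.974) = 1.2350/1.2542 = 0.9847.
Compose with the pellet (u' = -0.974 in the drone frame): u_2 = (-0.974 + 0.985) / (1 + (-0.974)·0.985) = 0.0107/0.0409 = 0.2610.
Compose with the further object (u' = 0.720 in the pellet frame): u_3 = (0.720 + 0.261) / (1 + 0.720·0.261) = 0.9810/1.1879 = 0.8258.

+0.826c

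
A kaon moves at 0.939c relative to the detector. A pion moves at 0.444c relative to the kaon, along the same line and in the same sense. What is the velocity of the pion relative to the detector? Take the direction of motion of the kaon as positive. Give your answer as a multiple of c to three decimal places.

0.976c

With v = 0.939 and u' = 0.444 (in units of c),
u = (u' + v)/(1 + u'v/c²):
u = (0.444 + 0.939) / (1 + 0.444·0.939) = 1.3830/1.4169 = 0.9761
(Galilean addition would give +1.383c, exceeding c.)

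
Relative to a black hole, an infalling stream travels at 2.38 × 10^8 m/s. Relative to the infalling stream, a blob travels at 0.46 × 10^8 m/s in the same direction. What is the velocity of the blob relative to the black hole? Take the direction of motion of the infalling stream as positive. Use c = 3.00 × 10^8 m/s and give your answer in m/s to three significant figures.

In units of c (dividing by 3.00 × 10^8 m/s): v = 0.793, u' = 0.153.
u = (u' + v)/(1 + u'v/c²):
u = (0.153 + 0.793) / (1 + 0.153·0.793) = 0.9467/1.1216 = 0.8440
(Galilean addition would give +0.947c.)
Converting back: u = 0.8440 × 3.00 × 10^8 m/s.

2.53 × 10^8 m/s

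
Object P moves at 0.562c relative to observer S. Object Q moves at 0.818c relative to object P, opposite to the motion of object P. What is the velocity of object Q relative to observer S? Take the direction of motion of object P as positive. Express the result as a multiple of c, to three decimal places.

With v = 0.562 and u' = -0.818 (in units of c),
u = (u' + v)/(1 + u'v/c²):
u = (-0.818 + 0.562) / (1 + (-0.818)·0.562) = -0.2560/0.5403 = -0.4738
(Galilean addition would give -0.256c.)

-0.474c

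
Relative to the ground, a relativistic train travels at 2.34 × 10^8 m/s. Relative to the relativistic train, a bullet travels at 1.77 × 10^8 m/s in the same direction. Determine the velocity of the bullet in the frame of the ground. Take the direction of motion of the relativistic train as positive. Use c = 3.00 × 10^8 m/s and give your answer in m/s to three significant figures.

In units of c (dividing by 3.00 × 10^8 m/s): v = 0.780, u' = 0.590.
u = (u' + v)/(1 + u'v/c²):
u = (0.590 + 0.780) / (1 + 0.590·0.780) = 1.3700/1.4602 = 0.9382
Converting back: u = 0.9382 × 3.00 × 10^8 m/s.

2.81 × 10^8 m/s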